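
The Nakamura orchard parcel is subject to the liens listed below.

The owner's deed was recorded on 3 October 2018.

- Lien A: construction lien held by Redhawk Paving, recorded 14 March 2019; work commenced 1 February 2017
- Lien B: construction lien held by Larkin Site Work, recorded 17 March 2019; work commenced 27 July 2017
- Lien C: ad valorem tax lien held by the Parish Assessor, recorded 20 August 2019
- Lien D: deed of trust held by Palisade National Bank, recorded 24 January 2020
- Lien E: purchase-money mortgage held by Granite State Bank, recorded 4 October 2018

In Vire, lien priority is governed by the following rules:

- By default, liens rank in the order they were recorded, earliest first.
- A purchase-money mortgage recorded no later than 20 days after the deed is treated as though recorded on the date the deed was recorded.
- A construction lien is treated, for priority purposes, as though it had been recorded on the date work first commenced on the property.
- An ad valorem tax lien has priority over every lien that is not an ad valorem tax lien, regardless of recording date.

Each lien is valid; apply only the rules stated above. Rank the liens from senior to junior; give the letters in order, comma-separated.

Effective dates: A relates back to 1 February 2017 (work commenced); B's effective date is 27 July 2017, when work began; E relates back to the deed date 3 October 2018.
C is an ad valorem tax lien, so it outranks all other liens regardless of date.
Ordering the rest by effective date: A (1 February 2017), B (27 July 2017), E (3 October 2018), D (24 January 2020).

C, A, B, E, D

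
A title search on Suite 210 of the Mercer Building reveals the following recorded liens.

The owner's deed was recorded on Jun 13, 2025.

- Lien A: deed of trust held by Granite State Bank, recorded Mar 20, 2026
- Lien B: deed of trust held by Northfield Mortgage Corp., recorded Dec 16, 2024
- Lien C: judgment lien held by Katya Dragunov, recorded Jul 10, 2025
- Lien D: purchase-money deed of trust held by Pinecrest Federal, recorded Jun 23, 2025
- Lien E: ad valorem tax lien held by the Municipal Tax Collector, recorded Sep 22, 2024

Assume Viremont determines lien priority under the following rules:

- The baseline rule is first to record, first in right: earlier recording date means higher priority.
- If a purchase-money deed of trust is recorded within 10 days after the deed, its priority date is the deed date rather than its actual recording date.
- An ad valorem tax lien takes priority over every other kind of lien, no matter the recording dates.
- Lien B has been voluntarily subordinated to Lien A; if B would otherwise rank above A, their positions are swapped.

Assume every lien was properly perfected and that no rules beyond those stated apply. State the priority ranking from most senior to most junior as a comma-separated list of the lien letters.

E, A, D, C, B

Effective dates: D was recorded within the 10-day window, so its effective date is the deed date Jun 13, 2025.
E is an ad valorem tax lien, so it outranks all other liens regardless of date.
Ordering the rest by effective date: B (Dec 16, 2024), D (Jun 13, 2025), C (Jul 10, 2025), A (Mar 20, 2026).
B would otherwise be senior to A, so under the subordination agreement B and A exchange positions.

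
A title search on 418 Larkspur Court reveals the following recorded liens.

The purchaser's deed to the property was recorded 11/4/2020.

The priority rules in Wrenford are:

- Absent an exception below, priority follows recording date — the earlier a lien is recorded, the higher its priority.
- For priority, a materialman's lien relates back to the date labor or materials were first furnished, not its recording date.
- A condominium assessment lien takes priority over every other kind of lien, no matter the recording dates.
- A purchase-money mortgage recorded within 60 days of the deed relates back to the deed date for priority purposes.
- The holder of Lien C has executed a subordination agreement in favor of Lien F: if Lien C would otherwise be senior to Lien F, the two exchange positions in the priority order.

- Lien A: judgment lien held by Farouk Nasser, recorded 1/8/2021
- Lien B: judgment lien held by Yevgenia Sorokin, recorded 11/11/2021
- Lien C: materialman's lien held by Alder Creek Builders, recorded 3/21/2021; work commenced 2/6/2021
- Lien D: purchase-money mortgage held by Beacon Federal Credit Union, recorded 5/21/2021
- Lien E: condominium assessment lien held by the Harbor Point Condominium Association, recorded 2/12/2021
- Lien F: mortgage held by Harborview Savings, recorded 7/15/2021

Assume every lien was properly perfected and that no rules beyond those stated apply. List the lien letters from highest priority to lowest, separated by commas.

Adjusting effective dates: C is treated as recorded 2/6/2021, the work-commencement date; D was recorded 198 days after the deed, outside the 60-day window, so it keeps its recording date.
As a condominium assessment lien, E is senior to every other lien.
Ordering the rest by effective date: A (1/8/2021), C (2/6/2021), D (5/21/2021), F (7/15/2021), B (11/11/2021).
C is senior to F before the subordination, so the two trade places.

E, A, F, D, C, B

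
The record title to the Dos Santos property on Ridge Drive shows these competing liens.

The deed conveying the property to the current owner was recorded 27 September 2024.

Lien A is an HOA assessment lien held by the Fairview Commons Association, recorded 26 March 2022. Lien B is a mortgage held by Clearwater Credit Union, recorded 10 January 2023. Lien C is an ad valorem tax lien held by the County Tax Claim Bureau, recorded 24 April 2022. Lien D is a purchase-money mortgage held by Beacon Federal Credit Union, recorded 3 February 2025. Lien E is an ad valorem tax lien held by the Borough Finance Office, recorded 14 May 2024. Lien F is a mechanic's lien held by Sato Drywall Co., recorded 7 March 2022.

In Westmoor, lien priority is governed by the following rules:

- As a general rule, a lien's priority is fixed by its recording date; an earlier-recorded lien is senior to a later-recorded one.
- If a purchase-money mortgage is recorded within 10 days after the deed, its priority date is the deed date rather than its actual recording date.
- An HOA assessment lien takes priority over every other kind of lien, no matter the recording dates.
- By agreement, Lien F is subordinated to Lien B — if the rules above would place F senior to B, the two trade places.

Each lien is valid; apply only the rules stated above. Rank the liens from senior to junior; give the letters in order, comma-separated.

Adjusting effective dates: D missed the 10-day window (129 days after the deed), so its recording date stands.
A, as an HOA assessment lien, has superpriority and ranks first.
The other liens, earliest effective date first: F (7 March 2022), C (24 April 2022), B (10 January 2023), E (14 May 2024), D (3 February 2025).
F is senior to B before the subordination, so the two trade places.

A, B, C, F, E, D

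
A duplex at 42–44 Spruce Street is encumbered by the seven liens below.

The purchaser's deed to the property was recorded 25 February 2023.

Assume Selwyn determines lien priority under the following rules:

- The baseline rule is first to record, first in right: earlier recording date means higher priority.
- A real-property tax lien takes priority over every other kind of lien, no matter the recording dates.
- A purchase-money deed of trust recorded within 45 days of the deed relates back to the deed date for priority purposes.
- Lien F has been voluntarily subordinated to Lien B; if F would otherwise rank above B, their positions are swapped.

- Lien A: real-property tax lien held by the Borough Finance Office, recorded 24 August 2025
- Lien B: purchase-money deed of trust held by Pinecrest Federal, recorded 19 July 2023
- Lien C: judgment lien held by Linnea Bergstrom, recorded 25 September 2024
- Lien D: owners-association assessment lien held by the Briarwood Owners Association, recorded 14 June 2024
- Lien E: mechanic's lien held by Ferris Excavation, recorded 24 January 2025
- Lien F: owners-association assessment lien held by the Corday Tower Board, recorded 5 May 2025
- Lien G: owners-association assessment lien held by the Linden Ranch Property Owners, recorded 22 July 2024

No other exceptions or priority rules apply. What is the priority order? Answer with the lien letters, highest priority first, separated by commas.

A, B, D, G, C, E, F

Effective dates: B was recorded 144 days after the deed — beyond 45 days — so no relation-back applies.
As a real-property tax lien, A is senior to every other lien.
Remaining liens by effective date: B (19 July 2023), D (14 June 2024), G (22 July 2024), C (25 September 2024), E (24 January 2025), F (5 May 2025).
Since F is not senior to B, the subordination leaves the order unchanged.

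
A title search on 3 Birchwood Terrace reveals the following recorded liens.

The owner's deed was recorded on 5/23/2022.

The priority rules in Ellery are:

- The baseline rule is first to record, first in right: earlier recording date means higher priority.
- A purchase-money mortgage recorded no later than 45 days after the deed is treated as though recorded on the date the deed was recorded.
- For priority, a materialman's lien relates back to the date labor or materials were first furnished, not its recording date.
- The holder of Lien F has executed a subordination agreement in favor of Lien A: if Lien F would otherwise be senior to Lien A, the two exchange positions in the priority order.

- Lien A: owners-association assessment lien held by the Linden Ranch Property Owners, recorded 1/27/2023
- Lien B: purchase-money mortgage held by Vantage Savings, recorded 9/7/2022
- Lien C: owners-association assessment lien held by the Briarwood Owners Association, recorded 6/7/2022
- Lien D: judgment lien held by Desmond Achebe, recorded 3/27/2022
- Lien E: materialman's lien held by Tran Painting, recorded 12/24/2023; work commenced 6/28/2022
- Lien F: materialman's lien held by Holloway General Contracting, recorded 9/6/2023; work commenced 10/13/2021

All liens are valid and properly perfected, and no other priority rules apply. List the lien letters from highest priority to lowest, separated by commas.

Effective dates: B was recorded 107 days after the deed — beyond 45 days — so no relation-back applies; E's effective date is 6/28/2022, when work began; F is treated as recorded 10/13/2021, the work-commencement date.
By effective date: F (10/13/2021), D (3/27/2022), C (6/7/2022), E (6/28/2022), B (9/7/2022), A (1/27/2023).
Because F would otherwise rank above A, the subordination swaps them.

A, D, C, E, B, F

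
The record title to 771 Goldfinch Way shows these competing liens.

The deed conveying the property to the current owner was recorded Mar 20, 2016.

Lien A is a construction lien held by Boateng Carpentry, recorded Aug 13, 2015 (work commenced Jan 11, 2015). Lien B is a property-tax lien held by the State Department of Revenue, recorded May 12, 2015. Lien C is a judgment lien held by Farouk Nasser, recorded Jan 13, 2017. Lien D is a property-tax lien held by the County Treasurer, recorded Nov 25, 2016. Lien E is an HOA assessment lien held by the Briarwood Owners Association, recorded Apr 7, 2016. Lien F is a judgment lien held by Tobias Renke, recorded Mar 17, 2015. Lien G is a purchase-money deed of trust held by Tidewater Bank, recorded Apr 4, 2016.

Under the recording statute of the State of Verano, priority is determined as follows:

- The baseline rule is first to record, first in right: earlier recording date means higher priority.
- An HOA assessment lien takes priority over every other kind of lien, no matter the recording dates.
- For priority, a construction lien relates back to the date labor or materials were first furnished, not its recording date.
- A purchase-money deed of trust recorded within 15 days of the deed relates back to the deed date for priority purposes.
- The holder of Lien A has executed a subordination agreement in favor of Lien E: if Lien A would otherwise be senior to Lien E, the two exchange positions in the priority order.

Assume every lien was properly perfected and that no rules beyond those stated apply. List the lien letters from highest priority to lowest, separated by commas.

Adjusting effective dates: A is treated as recorded Jan 11, 2015, the work-commencement date; G's effective date is the deed date, Mar 20, 2016.
E is an HOA assessment lien and takes priority over every other lien.
Among the remaining liens, by effective date: A (Jan 11, 2015), F (Mar 17, 2015), B (May 12, 2015), G (Mar 20, 2016), D (Nov 25, 2016), C (Jan 13, 2017).
A is already junior to E, so the subordination agreement changes nothing.

E, A, F, B, G, D, C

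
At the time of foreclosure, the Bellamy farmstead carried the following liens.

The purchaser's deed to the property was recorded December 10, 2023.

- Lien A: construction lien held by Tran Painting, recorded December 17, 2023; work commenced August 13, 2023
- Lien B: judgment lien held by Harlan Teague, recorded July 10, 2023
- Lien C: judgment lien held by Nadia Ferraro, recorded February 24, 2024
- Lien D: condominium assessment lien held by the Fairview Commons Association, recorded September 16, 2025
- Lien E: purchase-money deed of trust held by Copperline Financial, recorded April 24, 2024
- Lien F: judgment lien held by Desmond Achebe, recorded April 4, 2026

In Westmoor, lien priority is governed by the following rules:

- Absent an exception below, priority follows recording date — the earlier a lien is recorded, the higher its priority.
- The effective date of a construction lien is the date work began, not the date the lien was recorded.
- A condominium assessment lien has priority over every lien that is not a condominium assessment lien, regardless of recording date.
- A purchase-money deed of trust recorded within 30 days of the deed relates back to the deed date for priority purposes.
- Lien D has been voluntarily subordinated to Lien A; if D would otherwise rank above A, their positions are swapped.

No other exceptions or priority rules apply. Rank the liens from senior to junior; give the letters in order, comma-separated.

First, effective dates: A's effective date is August 13, 2023, when work began; E missed the 30-day window (136 days after the deed), so its recording date stands.
D is a condominium assessment lien and takes priority over every other lien.
The other liens, earliest effective date first: B (July 10, 2023), A (August 13, 2023), C (February 24, 2024), E (April 24, 2024), F (April 4, 2026).
Because D would otherwise rank above A, the subordination swaps them.

A, B, D, C, E, F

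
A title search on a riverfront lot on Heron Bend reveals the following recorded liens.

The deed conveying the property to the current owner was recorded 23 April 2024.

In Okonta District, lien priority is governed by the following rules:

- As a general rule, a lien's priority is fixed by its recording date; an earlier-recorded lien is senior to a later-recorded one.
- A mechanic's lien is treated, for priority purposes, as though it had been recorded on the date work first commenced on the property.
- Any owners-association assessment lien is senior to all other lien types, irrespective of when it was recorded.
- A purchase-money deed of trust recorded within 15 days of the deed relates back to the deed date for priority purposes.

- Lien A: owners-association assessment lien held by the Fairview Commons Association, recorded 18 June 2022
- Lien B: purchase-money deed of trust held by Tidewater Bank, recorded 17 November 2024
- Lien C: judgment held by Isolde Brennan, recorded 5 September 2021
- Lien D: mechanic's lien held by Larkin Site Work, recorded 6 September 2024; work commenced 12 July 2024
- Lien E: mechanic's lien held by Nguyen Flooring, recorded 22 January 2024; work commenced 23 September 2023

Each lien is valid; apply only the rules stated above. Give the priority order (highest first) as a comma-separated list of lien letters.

Effective dates after the stated exceptions: B missed the 15-day window (208 days after the deed), so its recording date stands; D's effective date is 12 July 2024, when work began; E is treated as recorded 23 September 2023, the work-commencement date.
As an owners-association assessment lien, A is senior to every other lien.
Remaining liens by effective date: C (5 September 2021), E (23 September 2023), D (12 July 2024), B (17 November 2024).

A, C, E, D, B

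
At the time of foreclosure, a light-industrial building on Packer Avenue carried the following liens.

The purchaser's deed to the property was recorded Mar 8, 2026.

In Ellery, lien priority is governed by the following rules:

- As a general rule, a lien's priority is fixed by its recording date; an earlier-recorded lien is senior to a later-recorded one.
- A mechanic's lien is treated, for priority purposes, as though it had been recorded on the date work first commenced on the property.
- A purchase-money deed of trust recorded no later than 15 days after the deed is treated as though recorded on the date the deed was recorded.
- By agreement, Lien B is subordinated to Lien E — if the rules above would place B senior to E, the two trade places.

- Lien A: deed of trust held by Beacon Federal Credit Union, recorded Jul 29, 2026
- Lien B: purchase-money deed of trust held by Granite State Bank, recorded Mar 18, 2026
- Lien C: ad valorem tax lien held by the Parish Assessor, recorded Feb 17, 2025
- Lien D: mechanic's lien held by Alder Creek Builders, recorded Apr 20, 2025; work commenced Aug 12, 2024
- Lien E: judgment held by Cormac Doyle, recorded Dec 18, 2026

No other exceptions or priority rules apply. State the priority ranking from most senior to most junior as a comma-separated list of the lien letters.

First, effective dates: B's effective date is the deed date, Mar 8, 2026; D relates back to Aug 12, 2024 (work commenced).
By effective date: D (Aug 12, 2024), C (Feb 17, 2025), B (Mar 8, 2026), A (Jul 29, 2026), E (Dec 18, 2026).
The subordination applies — B was senior to E — so B and E swap.

D, C, E, A, B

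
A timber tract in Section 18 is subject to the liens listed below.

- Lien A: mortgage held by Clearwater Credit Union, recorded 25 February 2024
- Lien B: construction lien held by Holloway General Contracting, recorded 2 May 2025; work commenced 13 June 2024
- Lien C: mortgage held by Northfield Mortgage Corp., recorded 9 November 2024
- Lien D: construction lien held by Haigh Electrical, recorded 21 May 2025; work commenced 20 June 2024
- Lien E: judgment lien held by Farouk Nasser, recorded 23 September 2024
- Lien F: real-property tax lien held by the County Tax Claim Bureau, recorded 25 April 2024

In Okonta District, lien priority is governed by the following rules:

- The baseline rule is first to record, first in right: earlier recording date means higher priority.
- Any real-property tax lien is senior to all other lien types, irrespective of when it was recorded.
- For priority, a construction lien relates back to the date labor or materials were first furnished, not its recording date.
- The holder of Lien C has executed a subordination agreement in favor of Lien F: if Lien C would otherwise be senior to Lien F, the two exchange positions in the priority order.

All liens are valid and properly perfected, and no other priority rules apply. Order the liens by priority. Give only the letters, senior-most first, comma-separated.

Effective dates: B relates back to 13 June 2024 (work commenced); D is treated as recorded 20 June 2024, the work-commencement date.
As a real-property tax lien, F is senior to every other lien.
The other liens, earliest effective date first: A (25 February 2024), B (13 June 2024), D (20 June 2024), E (23 September 2024), C (9 November 2024).
C already ranks below F; the subordination has no effect.

F, A, B, D, E, C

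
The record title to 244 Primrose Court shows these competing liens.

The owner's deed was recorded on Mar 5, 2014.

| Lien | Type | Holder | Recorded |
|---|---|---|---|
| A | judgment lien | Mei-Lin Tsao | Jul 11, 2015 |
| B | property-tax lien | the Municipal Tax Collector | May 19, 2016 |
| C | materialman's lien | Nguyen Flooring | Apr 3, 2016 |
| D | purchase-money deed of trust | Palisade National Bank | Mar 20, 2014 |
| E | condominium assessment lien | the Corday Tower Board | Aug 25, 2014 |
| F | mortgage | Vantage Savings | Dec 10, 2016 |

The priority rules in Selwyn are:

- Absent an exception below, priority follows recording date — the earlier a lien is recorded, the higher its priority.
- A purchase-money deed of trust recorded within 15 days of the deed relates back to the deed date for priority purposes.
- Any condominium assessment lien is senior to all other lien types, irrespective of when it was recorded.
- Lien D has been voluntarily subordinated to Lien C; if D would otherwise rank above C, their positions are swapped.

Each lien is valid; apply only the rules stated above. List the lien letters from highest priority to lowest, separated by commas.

Adjusting effective dates: D was recorded within the 15-day window, so its effective date is the deed date Mar 5, 2014.
E is a condominium assessment lien, so it outranks all other liens regardless of date.
Ordering the rest by effective date: D (Mar 5, 2014), A (Jul 11, 2015), C (Apr 3, 2016), B (May 19, 2016), F (Dec 10, 2016).
D would otherwise be senior to C, so under the subordination agreement D and C exchange positions.

E, C, A, D, B, F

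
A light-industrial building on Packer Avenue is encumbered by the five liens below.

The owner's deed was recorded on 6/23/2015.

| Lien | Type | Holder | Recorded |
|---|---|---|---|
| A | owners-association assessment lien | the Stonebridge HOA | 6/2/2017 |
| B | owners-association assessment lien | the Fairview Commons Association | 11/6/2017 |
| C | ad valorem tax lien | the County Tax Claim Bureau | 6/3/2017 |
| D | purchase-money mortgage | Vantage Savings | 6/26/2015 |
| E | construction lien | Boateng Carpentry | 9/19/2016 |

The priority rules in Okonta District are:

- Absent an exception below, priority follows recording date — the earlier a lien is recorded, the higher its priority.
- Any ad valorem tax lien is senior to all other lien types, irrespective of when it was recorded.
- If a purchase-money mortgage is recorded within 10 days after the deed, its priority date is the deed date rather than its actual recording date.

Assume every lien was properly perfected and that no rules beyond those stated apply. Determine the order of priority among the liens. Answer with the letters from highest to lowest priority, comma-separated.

C, D, E, A, B

Adjusting effective dates: D relates back to the deed date 6/23/2015.
C is an ad valorem tax lien and takes priority over every other lien.
The other liens, earliest effective date first: D (6/23/2015), E (9/19/2016), A (6/2/2017), B (11/6/2017).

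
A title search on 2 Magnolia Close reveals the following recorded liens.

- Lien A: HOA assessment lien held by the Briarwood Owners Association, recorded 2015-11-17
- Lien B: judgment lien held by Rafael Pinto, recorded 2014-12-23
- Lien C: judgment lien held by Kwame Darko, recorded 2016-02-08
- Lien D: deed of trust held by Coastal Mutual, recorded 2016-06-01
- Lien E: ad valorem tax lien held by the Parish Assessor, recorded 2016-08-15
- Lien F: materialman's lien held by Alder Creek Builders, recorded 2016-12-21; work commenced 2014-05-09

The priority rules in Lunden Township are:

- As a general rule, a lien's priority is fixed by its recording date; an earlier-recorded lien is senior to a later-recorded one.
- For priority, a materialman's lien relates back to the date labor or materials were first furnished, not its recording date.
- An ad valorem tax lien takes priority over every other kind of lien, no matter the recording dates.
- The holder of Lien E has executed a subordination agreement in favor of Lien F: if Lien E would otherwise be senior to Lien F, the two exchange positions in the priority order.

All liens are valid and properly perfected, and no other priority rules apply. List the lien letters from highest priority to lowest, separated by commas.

F, E, B, A, C, D

Effective dates after the stated exceptions: F's effective date is 2014-05-09, when work began.
E is an ad valorem tax lien and takes priority over every other lien.
Among the remaining liens, by effective date: F (2014-05-09), B (2014-12-23), A (2015-11-17), C (2016-02-08), D (2016-06-01).
E would otherwise be senior to F, so under the subordination agreement E and F exchange positions.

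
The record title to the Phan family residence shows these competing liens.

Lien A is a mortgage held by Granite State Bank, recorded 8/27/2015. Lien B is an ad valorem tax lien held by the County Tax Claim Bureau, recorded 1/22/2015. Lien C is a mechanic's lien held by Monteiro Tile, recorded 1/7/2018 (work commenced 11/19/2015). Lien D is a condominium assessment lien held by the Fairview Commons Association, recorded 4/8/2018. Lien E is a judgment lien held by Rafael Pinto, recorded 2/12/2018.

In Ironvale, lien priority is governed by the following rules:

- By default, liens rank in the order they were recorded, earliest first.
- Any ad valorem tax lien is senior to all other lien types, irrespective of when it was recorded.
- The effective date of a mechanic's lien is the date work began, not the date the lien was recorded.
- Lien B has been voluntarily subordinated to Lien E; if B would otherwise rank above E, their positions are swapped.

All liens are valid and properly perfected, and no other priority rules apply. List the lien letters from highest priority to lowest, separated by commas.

Effective dates: C relates back to 11/19/2015 (work commenced).
B, as an ad valorem tax lien, has superpriority and ranks first.
Remaining liens by effective date: A (8/27/2015), C (11/19/2015), E (2/12/2018), D (4/8/2018).
The subordination applies — B was senior to E — so B and E swap.

E, A, C, B, D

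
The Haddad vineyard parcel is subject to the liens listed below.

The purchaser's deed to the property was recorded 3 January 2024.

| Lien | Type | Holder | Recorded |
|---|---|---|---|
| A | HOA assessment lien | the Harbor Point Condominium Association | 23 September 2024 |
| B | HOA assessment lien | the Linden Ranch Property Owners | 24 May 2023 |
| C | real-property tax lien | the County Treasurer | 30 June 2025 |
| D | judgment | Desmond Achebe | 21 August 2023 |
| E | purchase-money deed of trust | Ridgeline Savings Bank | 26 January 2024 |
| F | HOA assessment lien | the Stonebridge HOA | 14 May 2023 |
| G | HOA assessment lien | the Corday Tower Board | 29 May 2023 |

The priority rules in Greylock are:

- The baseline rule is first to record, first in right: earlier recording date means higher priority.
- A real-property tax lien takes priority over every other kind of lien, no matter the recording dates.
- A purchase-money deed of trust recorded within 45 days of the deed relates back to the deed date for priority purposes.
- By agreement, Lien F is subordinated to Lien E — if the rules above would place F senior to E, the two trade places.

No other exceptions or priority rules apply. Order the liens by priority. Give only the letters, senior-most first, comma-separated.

C, E, B, G, D, F, A

First, effective dates: E was recorded within the 45-day window, so its effective date is the deed date 3 January 2024.
C, as a real-property tax lien, has superpriority and ranks first.
Ordering the rest by effective date: F (14 May 2023), B (24 May 2023), G (29 May 2023), D (21 August 2023), E (3 January 2024), A (23 September 2024).
F would otherwise be senior to E, so under the subordination agreement F and E exchange positions.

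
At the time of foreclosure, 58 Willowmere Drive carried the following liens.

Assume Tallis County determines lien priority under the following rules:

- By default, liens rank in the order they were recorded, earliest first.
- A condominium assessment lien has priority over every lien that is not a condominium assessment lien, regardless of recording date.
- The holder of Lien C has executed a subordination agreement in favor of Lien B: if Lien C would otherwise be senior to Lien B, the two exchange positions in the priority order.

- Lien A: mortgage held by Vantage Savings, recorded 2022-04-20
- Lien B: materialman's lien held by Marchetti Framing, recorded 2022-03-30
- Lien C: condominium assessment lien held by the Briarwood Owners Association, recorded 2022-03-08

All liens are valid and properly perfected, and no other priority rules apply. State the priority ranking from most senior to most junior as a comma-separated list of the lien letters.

C is a condominium assessment lien, so it outranks all other liens regardless of date.
Remaining liens by effective date: B (2022-03-30), A (2022-04-20).
Because C would otherwise rank above B, the subordination swaps them.

B, C, A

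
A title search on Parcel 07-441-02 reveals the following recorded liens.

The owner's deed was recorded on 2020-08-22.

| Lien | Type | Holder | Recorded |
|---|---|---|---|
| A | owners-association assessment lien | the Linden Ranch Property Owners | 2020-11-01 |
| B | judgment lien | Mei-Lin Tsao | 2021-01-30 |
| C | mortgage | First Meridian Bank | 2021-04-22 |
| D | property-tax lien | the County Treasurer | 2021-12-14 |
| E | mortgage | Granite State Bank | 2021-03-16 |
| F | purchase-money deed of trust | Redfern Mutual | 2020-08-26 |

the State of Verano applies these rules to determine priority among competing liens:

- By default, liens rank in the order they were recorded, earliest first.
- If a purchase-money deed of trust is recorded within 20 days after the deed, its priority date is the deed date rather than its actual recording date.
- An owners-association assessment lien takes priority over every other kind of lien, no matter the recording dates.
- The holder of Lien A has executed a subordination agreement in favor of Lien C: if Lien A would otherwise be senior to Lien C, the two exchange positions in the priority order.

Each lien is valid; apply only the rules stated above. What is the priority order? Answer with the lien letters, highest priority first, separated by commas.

Effective dates: F relates back to the deed date 2020-08-22.
As an owners-association assessment lien, A is senior to every other lien.
Among the remaining liens, by effective date: F (2020-08-22), B (2021-01-30), E (2021-03-16), C (2021-04-22), D (2021-12-14).
Because A would otherwise rank above C, the subordination swaps them.

C, F, B, E, A, D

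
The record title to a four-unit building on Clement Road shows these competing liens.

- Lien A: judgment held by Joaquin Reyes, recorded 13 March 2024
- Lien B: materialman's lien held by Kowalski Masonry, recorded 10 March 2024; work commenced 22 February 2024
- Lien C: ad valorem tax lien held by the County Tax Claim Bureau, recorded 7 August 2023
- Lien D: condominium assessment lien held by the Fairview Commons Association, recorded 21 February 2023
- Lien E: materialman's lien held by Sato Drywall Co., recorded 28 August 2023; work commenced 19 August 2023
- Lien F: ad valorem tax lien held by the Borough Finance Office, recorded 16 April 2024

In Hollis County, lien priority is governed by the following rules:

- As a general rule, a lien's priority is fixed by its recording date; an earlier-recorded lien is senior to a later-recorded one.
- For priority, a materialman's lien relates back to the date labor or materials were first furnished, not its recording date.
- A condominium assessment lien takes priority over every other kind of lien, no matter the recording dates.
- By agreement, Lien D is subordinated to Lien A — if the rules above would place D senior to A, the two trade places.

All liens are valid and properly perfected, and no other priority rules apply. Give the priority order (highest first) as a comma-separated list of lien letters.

Effective dates after the stated exceptions: B relates back to 22 February 2024 (work commenced); E relates back to 19 August 2023 (work commenced).
D is a condominium assessment lien, so it outranks all other liens regardless of date.
Among the remaining liens, by effective date: C (7 August 2023), E (19 August 2023), B (22 February 2024), A (13 March 2024), F (16 April 2024).
D would otherwise be senior to A, so under the subordination agreement D and A exchange positions.

A, C, E, B, D, F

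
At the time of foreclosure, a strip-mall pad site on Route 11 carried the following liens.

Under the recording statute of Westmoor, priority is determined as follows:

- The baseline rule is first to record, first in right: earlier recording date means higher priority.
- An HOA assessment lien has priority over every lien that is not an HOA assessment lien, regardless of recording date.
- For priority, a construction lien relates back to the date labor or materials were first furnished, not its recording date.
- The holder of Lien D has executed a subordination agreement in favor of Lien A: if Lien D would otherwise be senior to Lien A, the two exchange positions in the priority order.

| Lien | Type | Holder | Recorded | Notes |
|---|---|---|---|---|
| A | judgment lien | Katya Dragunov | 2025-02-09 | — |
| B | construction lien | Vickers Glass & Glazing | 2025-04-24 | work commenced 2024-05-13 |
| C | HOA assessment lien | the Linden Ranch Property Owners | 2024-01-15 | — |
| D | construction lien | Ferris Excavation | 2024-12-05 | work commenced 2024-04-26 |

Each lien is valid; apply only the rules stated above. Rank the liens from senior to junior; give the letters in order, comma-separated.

C, A, B, D

Adjusting effective dates: B is treated as recorded 2024-05-13, the work-commencement date; D relates back to 2024-04-26 (work commenced).
C, as an HOA assessment lien, has superpriority and ranks first.
Remaining liens by effective date: D (2024-04-26), B (2024-05-13), A (2025-02-09).
Because D would otherwise rank above A, the subordination swaps them.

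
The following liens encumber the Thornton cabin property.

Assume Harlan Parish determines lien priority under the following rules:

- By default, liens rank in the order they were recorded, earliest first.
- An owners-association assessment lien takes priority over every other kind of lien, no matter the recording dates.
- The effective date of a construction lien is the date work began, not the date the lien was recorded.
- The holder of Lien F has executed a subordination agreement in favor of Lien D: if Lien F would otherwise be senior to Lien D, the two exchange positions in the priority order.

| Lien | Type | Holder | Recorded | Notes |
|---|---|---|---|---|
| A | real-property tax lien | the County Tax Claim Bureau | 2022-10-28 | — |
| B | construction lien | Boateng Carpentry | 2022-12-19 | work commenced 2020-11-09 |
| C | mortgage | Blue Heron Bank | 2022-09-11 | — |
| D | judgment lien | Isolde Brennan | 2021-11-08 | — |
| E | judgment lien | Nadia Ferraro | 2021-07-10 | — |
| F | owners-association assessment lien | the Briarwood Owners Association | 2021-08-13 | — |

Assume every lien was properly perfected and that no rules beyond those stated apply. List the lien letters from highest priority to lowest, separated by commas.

D, B, E, F, C, A

First, effective dates: B's effective date is 2020-11-09, when work began.
F is an owners-association assessment lien, so it outranks all other liens regardless of date.
The other liens, earliest effective date first: B (2020-11-09), E (2021-07-10), D (2021-11-08), C (2022-09-11), A (2022-10-28).
The subordination applies — F was senior to D — so F and D swap.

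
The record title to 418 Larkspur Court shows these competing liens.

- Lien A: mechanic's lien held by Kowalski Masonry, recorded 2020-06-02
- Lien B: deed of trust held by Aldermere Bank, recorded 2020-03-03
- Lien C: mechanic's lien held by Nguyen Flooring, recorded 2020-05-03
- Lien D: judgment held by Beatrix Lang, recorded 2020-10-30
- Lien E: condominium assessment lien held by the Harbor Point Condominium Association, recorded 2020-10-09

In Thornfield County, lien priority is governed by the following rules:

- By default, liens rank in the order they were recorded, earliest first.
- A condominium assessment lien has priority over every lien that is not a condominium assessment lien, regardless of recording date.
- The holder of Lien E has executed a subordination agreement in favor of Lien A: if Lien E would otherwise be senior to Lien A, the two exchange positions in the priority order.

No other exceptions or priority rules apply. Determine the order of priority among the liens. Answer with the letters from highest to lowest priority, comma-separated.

A, B, C, E, D

E is a condominium assessment lien, so it outranks all other liens regardless of date.
Among the remaining liens, by effective date: B (2020-03-03), C (2020-05-03), A (2020-06-02), D (2020-10-30).
The subordination applies — E was senior to A — so E and A swap.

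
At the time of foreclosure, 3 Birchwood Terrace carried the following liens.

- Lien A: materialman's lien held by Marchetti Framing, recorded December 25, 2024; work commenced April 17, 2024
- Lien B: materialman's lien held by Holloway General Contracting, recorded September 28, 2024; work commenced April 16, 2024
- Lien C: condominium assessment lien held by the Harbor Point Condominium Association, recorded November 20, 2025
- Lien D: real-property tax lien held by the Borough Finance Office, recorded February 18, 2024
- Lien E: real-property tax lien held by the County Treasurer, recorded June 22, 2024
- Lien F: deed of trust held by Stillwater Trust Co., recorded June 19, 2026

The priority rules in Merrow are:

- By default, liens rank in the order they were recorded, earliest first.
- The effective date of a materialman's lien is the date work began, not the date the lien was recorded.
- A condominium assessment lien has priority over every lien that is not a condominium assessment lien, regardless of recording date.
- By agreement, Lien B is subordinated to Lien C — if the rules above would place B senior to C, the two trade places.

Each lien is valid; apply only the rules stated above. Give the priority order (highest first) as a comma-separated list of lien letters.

C, D, B, A, E, F

Adjusting effective dates: A relates back to April 17, 2024 (work commenced); B relates back to April 16, 2024 (work commenced).
As a condominium assessment lien, C is senior to every other lien.
Among the remaining liens, by effective date: D (February 18, 2024), B (April 16, 2024), A (April 17, 2024), E (June 22, 2024), F (June 19, 2026).
Since B is not senior to C, the subordination leaves the order unchanged.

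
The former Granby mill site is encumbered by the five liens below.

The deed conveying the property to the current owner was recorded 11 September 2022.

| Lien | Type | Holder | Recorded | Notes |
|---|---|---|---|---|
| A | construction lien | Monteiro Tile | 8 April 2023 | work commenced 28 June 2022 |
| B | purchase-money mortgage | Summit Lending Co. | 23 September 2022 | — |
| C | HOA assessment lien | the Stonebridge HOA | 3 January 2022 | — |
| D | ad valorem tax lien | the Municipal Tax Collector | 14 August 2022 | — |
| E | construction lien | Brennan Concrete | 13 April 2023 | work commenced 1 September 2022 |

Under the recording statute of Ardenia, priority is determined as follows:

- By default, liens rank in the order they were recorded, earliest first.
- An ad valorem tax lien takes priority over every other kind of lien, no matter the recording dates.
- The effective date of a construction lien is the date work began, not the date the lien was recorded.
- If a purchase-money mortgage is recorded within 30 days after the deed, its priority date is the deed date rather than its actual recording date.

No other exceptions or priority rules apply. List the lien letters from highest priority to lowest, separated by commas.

D, C, A, E, B

Adjusting effective dates: A relates back to 28 June 2022 (work commenced); B relates back to the deed date 11 September 2022; E is treated as recorded 1 September 2022, the work-commencement date.
As an ad valorem tax lien, D is senior to every other lien.
Ordering the rest by effective date: C (3 January 2022), A (28 June 2022), E (1 September 2022), B (11 September 2022).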